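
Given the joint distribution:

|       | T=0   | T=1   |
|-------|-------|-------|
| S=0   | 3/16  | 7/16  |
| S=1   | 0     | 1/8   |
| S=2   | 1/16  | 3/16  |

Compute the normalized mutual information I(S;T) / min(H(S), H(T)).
Marginal P(S) (row sums):
  P(S=0) = 3/16 + 7/16 = 5/8
  P(S=1) = 0 + 1/8 = 1/8
  P(S=2) = 1/16 + 3/16 = 1/4
Marginal P(T) (column sums):
  P(T=0) = 3/16 + 0 + 1/16 = 1/4
  P(T=1) = 7/16 + 1/8 + 3/16 = 3/4

H(S) = -[(5/8)·log₂(5/8) + (1/8)·log₂(1/8) + (1/4)·log₂(1/4)]
  = 0.4238 + 0.3750 + 0.5000
  = 1.2988 bits
H(T) = -[(1/4)·log₂(1/4) + (3/4)·log₂(3/4)]
  = 0.5000 + 0.3113
  = 0.8113 bits
H(S,T) = -[(3/16)·log₂(3/16) + (7/16)·log₂(7/16) + (1/8)·log₂(1/8) + (1/16)·log₂(1/16) + (3/16)·log₂(3/16)]
  = 0.4528 + 0.5218 + 0.3750 + 0.2500 + 0.4528
  = 2.0524 bits

I(S;T) = H(S) + H(T) - H(S,T)
  = 1.2988 + 0.8113 - 2.0524
  = 0.0577 bits

min(H(S), H(T)) = min(1.2988, 0.8113) = 0.8113 bits
Normalized MI = 0.0577 / 0.8113 = 0.0711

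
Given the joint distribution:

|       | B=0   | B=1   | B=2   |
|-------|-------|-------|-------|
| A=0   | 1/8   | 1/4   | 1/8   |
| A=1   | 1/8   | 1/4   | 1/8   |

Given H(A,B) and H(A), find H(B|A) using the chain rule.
From the chain rule: H(A,B) = H(A) + H(B|A)
Therefore: H(B|A) = H(A,B) - H(A)

H(A,B) = -[(1/8)·log₂(1/8) + (1/4)·log₂(1/4) + (1/8)·log₂(1/8) + (1/8)·log₂(1/8) + (1/4)·log₂(1/4) + (1/8)·log₂(1/8)]
  = 0.3750 + 0.5000 + 0.3750 + 0.3750 + 0.5000 + 0.3750
  = 2.5000 bits
Marginal P(A) (row sums):
  P(A=0) = 1/8 + 1/4 + 1/8 = 1/2
  P(A=1) = 1/8 + 1/4 + 1/8 = 1/2
H(A) = -[(1/2)·log₂(1/2) + (1/2)·log₂(1/2)]
  = 0.5000 + 0.5000
  = 1.0000 bits

H(B|A) = 2.5000 - 1.0000 = 1.5000 bits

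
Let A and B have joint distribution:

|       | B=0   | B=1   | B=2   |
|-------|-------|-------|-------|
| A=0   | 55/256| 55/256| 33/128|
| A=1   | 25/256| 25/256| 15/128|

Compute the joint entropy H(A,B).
H(A,B) = -Σ P(A,B) log₂ P(A,B), summed over the non-zero cells:
H(A,B) = -[(55/256)·log₂(55/256) + (55/256)·log₂(55/256) + (33/128)·log₂(33/128) + (25/256)·log₂(25/256) + (25/256)·log₂(25/256) + (15/128)·log₂(15/128)]
  = 0.4767 + 0.4767 + 0.5042 + 0.3277 + 0.3277 + 0.3625
  = 2.4755 bits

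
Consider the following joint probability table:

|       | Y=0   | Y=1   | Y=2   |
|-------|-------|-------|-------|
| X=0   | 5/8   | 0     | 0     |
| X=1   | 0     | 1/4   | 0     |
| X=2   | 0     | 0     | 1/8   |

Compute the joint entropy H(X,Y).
H(X,Y) = -Σ P(X,Y) log₂ P(X,Y), summed over the non-zero cells:
H(X,Y) = -[(5/8)·log₂(5/8) + (1/4)·log₂(1/4) + (1/8)·log₂(1/8)]
  = 0.4238 + 0.5000 + 0.3750
  = 1.2988 bits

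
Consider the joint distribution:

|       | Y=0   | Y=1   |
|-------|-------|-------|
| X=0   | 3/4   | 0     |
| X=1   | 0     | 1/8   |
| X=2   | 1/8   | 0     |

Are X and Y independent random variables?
Marginal P(X) (row sums):
  P(X=0) = 3/4 + 0 = 3/4
  P(X=1) = 0 + 1/8 = 1/8
  P(X=2) = 1/8 + 0 = 1/8
Marginal P(Y) (column sums):
  P(Y=0) = 3/4 + 0 + 1/8 = 7/8
  P(Y=1) = 0 + 1/8 + 0 = 1/8

X and Y are independent iff P(X=i,Y=j) = P(X=i)·P(Y=j) for every cell.
  P(X=0)·P(Y=0) = 3/4 × 7/8 = 21/32, but P(X=0,Y=0) = 3/4 ✗

No, X and Y are not independent. Quantitatively, I(X;Y) > 0:

H(X) = -[(3/4)·log₂(3/4) + (1/8)·log₂(1/8) + (1/8)·log₂(1/8)]
  = 0.3113 + 0.3750 + 0.3750
  = 1.0613 bits
H(Y) = -[(7/8)·log₂(7/8) + (1/8)·log₂(1/8)]
  = 0.1686 + 0.3750
  = 0.5436 bits
H(X,Y) = -[(3/4)·log₂(3/4) + (1/8)·log₂(1/8) + (1/8)·log₂(1/8)]
  = 0.3113 + 0.3750 + 0.3750
  = 1.0613 bits
I(X;Y) = H(X) + H(Y) - H(X,Y) = 1.0613 + 0.5436 - 1.0613 = 0.5436 bits > 0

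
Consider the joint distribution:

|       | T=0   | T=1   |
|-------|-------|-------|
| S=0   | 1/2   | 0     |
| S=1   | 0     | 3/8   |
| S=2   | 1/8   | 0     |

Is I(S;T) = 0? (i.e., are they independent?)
Marginal P(S) (row sums):
  P(S=0) = 1/2 + 0 = 1/2
  P(S=1) = 0 + 3/8 = 3/8
  P(S=2) = 1/8 + 0 = 1/8
Marginal P(T) (column sums):
  P(T=0) = 1/2 + 0 + 1/8 = 5/8
  P(T=1) = 0 + 3/8 + 0 = 3/8

S and T are independent iff P(S=i,T=j) = P(S=i)·P(T=j) for every cell.
  P(S=0)·P(T=0) = 1/2 × 5/8 = 5/16, but P(S=0,T=0) = 1/2 ✗

No, S and T are not independent. Quantitatively, I(S;T) > 0:

H(S) = -[(1/2)·log₂(1/2) + (3/8)·log₂(3/8) + (1/8)·log₂(1/8)]
  = 0.5000 + 0.5306 + 0.3750
  = 1.4056 bits
H(T) = -[(5/8)·log₂(5/8) + (3/8)·log₂(3/8)]
  = 0.4238 + 0.5306
  = 0.9544 bits
H(S,T) = -[(1/2)·log₂(1/2) + (3/8)·log₂(3/8) + (1/8)·log₂(1/8)]
  = 0.5000 + 0.5306 + 0.3750
  = 1.4056 bits
I(S;T) = H(S) + H(T) - H(S,T) = 1.4056 + 0.9544 - 1.4056 = 0.9544 bits > 0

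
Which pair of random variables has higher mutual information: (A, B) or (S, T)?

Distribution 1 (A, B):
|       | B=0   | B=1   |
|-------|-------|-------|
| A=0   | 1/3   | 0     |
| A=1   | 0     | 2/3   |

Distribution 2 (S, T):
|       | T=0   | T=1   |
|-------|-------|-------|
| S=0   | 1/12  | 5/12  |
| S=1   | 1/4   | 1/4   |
Distribution 1 (A, B):
Marginal P(A) (row sums):
  P(A=0) = 1/3 + 0 = 1/3
  P(A=1) = 0 + 2/3 = 2/3
Marginal P(B) (column sums):
  P(B=0) = 1/3 + 0 = 1/3
  P(B=1) = 0 + 2/3 = 2/3

H(A) = -[(1/3)·log₂(1/3) + (2/3)·log₂(2/3)]
  = 0.5283 + 0.3900
  = 0.9183 bits
H(B) = -[(1/3)·log₂(1/3) + (2/3)·log₂(2/3)]
  = 0.5283 + 0.3900
  = 0.9183 bits
H(A,B) = -[(1/3)·log₂(1/3) + (2/3)·log₂(2/3)]
  = 0.5283 + 0.3900
  = 0.9183 bits

I(A;B) = H(A) + H(B) - H(A,B)
  = 0.9183 + 0.9183 - 0.9183
  = 0.9183 bits

Distribution 2 (S, T):
Marginal P(S) (row sums):
  P(S=0) = 1/12 + 5/12 = 1/2
  P(S=1) = 1/4 + 1/4 = 1/2
Marginal P(T) (column sums):
  P(T=0) = 1/12 + 1/4 = 1/3
  P(T=1) = 5/12 + 1/4 = 2/3

H(S) = -[(1/2)·log₂(1/2) + (1/2)·log₂(1/2)]
  = 0.5000 + 0.5000
  = 1.0000 bits
H(T) = -[(1/3)·log₂(1/3) + (2/3)·log₂(2/3)]
  = 0.5283 + 0.3900
  = 0.9183 bits
H(S,T) = -[(1/12)·log₂(1/12) + (5/12)·log₂(5/12) + (1/4)·log₂(1/4) + (1/4)·log₂(1/4)]
  = 0.2987 + 0.5263 + 0.5000 + 0.5000
  = 1.8250 bits

I(S;T) = H(S) + H(T) - H(S,T)
  = 1.0000 + 0.9183 - 1.8250
  = 0.0933 bits

I(A;B) = 0.9183 bits > I(S;T) = 0.0933 bits, so (A, B) has the higher mutual information (stronger dependence).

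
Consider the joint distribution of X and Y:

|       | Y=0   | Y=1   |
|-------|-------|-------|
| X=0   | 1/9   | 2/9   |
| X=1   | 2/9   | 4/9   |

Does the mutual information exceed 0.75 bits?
Marginal P(X) (row sums):
  P(X=0) = 1/9 + 2/9 = 1/3
  P(X=1) = 2/9 + 4/9 = 2/3
Marginal P(Y) (column sums):
  P(Y=0) = 1/9 + 2/9 = 1/3
  P(Y=1) = 2/9 + 4/9 = 2/3

H(X) = -[(1/3)·log₂(1/3) + (2/3)·log₂(2/3)]
  = 0.5283 + 0.3900
  = 0.9183 bits
H(Y) = -[(1/3)·log₂(1/3) + (2/3)·log₂(2/3)]
  = 0.5283 + 0.3900
  = 0.9183 bits
H(X,Y) = -[(1/9)·log₂(1/9) + (2/9)·log₂(2/9) + (2/9)·log₂(2/9) + (4/9)·log₂(4/9)]
  = 0.3522 + 0.4822 + 0.4822 + 0.5200
  = 1.8366 bits

I(X;Y) = H(X) + H(Y) - H(X,Y)
  = 0.9183 + 0.9183 - 1.8366
  = 0.0000 bits

No. I(X;Y) = 0.0000 bits, which is ≤ 0.75 bits.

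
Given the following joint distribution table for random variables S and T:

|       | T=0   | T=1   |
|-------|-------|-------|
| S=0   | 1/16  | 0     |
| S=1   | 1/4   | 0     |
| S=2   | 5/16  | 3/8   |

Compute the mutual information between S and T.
Marginal P(S) (row sums):
  P(S=0) = 1/16 + 0 = 1/16
  P(S=1) = 1/4 + 0 = 1/4
  P(S=2) = 5/16 + 3/8 = 11/16
Marginal P(T) (column sums):
  P(T=0) = 1/16 + 1/4 + 5/16 = 5/8
  P(T=1) = 0 + 0 + 3/8 = 3/8

H(S) = -[(1/16)·log₂(1/16) + (1/4)·log₂(1/4) + (11/16)·log₂(11/16)]
  = 0.2500 + 0.5000 + 0.3716
  = 1.1216 bits
H(T) = -[(5/8)·log₂(5/8) + (3/8)·log₂(3/8)]
  = 0.4238 + 0.5306
  = 0.9544 bits
H(S,T) = -[(1/16)·log₂(1/16) + (1/4)·log₂(1/4) + (5/16)·log₂(5/16) + (3/8)·log₂(3/8)]
  = 0.2500 + 0.5000 + 0.5244 + 0.5306
  = 1.8050 bits

I(S;T) = H(S) + H(T) - H(S,T)
  = 1.1216 + 0.9544 - 1.8050
  = 0.2710 bits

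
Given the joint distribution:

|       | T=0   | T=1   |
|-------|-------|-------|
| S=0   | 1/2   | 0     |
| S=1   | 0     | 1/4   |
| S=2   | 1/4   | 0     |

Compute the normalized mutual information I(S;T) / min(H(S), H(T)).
Marginal P(S) (row sums):
  P(S=0) = 1/2 + 0 = 1/2
  P(S=1) = 0 + 1/4 = 1/4
  P(S=2) = 1/4 + 0 = 1/4
Marginal P(T) (column sums):
  P(T=0) = 1/2 + 0 + 1/4 = 3/4
  P(T=1) = 0 + 1/4 + 0 = 1/4

H(S) = -[(1/2)·log₂(1/2) + (1/4)·log₂(1/4) + (1/4)·log₂(1/4)]
  = 0.5000 + 0.5000 + 0.5000
  = 1.5000 bits
H(T) = -[(3/4)·log₂(3/4) + (1/4)·log₂(1/4)]
  = 0.3113 + 0.5000
  = 0.8113 bits
H(S,T) = -[(1/2)·log₂(1/2) + (1/4)·log₂(1/4) + (1/4)·log₂(1/4)]
  = 0.5000 + 0.5000 + 0.5000
  = 1.5000 bits

I(S;T) = H(S) + H(T) - H(S,T)
  = 1.5000 + 0.8113 - 1.5000
  = 0.8113 bits

min(H(S), H(T)) = min(1.5000, 0.8113) = 0.8113 bits
Normalized MI = 0.8113 / 0.8113 = 1.0000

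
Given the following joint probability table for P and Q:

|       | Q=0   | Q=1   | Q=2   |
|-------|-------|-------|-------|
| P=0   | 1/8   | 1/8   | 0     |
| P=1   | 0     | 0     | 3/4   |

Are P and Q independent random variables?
Marginal P(P) (row sums):
  P(P=0) = 1/8 + 1/8 + 0 = 1/4
  P(P=1) = 0 + 0 + 3/4 = 3/4
Marginal P(Q) (column sums):
  P(Q=0) = 1/8 + 0 = 1/8
  P(Q=1) = 1/8 + 0 = 1/8
  P(Q=2) = 0 + 3/4 = 3/4

P and Q are independent iff P(P=i,Q=j) = P(P=i)·P(Q=j) for every cell.
  P(P=0)·P(Q=0) = 1/4 × 1/8 = 1/32, but P(P=0,Q=0) = 1/8 ✗

No, P and Q are not independent. Quantitatively, I(P;Q) > 0:

H(P) = -[(1/4)·log₂(1/4) + (3/4)·log₂(3/4)]
  = 0.5000 + 0.3113
  = 0.8113 bits
H(Q) = -[(1/8)·log₂(1/8) + (1/8)·log₂(1/8) + (3/4)·log₂(3/4)]
  = 0.3750 + 0.3750 + 0.3113
  = 1.0613 bits
H(P,Q) = -[(1/8)·log₂(1/8) + (1/8)·log₂(1/8) + (3/4)·log₂(3/4)]
  = 0.3750 + 0.3750 + 0.3113
  = 1.0613 bits
I(P;Q) = H(P) + H(Q) - H(P,Q) = 0.8113 + 1.0613 - 1.0613 = 0.8113 bits > 0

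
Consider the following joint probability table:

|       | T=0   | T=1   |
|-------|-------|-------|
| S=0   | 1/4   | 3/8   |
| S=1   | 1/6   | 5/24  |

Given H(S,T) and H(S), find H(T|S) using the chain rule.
From the chain rule: H(S,T) = H(S) + H(T|S)
Therefore: H(T|S) = H(S,T) - H(S)

H(S,T) = -[(1/4)·log₂(1/4) + (3/8)·log₂(3/8) + (1/6)·log₂(1/6) + (5/24)·log₂(5/24)]
  = 0.5000 + 0.5306 + 0.4308 + 0.4715
  = 1.9329 bits
Marginal P(S) (row sums):
  P(S=0) = 1/4 + 3/8 = 5/8
  P(S=1) = 1/6 + 5/24 = 3/8
H(S) = -[(5/8)·log₂(5/8) + (3/8)·log₂(3/8)]
  = 0.4238 + 0.5306
  = 0.9544 bits

H(T|S) = 1.9329 - 0.9544 = 0.9785 bits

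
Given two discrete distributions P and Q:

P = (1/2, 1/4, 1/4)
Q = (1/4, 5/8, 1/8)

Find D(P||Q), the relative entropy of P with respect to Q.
D(P||Q) = Σ P(i) log₂(P(i)/Q(i))
  i=0: (1/2) × log₂((1/2)/(1/4)) = (1/2) × log₂(2) = 0.5000
  i=1: (1/4) × log₂((1/4)/(5/8)) = (1/4) × log₂(2/5) = -0.3305
  i=2: (1/4) × log₂((1/4)/(1/8)) = (1/4) × log₂(2) = 0.2500
D(P||Q) = 0.5000 - 0.3305 + 0.2500
  = 0.4195 bits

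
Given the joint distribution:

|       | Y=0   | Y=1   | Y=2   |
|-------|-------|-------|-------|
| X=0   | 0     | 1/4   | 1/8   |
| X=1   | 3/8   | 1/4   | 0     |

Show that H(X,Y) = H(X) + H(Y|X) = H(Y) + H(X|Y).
Marginal P(X) (row sums):
  P(X=0) = 0 + 1/4 + 1/8 = 3/8
  P(X=1) = 3/8 + 1/4 + 0 = 5/8
Marginal P(Y) (column sums):
  P(Y=0) = 0 + 3/8 = 3/8
  P(Y=1) = 1/4 + 1/4 = 1/2
  P(Y=2) = 1/8 + 0 = 1/8

Decomposition 1: H(X) + H(Y|X)
H(X) = -[(3/8)·log₂(3/8) + (5/8)·log₂(5/8)]
  = 0.5306 + 0.4238
  = 0.9544 bits
H(Y|X) = -Σ P(X,Y)·log₂ P(Y|X), where P(Y|X) = P(X,Y) / P(X)
  (cells with P(X,Y) = 0 contribute 0)
  (X=0,Y=1): P(Y|X) = (1/4)/(3/8) = 2/3;  -(1/4)·log₂(2/3) = 0.1462
  (X=0,Y=2): P(Y|X) = (1/8)/(3/8) = 1/3;  -(1/8)·log₂(1/3) = 0.1981
  (X=1,Y=0): P(Y|X) = (3/8)/(5/8) = 3/5;  -(3/8)·log₂(3/5) = 0.2764
  (X=1,Y=1): P(Y|X) = (1/4)/(5/8) = 2/5;  -(1/4)·log₂(2/5) = 0.3305
H(Y|X) = 0.1462 + 0.1981 + 0.2764 + 0.3305
  = 0.9512 bits
H(X) + H(Y|X) = 0.9544 + 0.9512 = 1.9056 bits

Decomposition 2: H(Y) + H(X|Y)
H(Y) = -[(3/8)·log₂(3/8) + (1/2)·log₂(1/2) + (1/8)·log₂(1/8)]
  = 0.5306 + 0.5000 + 0.3750
  = 1.4056 bits
H(X|Y) = -Σ P(X,Y)·log₂ P(X|Y), where P(X|Y) = P(X,Y) / P(Y)
  (cells with P(X,Y) = 0 contribute 0)
  (X=0,Y=1): P(X|Y) = (1/4)/(1/2) = 1/2;  -(1/4)·log₂(1/2) = 0.2500
  (X=0,Y=2): P(X|Y) = (1/8)/(1/8) = 1;  -(1/8)·log₂(1) = 0.0000
  (X=1,Y=0): P(X|Y) = (3/8)/(3/8) = 1;  -(3/8)·log₂(1) = 0.0000
  (X=1,Y=1): P(X|Y) = (1/4)/(1/2) = 1/2;  -(1/4)·log₂(1/2) = 0.2500
H(X|Y) = 0.2500 + 0.0000 + 0.0000 + 0.2500
  = 0.5000 bits
H(Y) + H(X|Y) = 1.4056 + 0.5000 = 1.9056 bits

Direct computation of the joint entropy:
H(X,Y) = -[(1/4)·log₂(1/4) + (1/8)·log₂(1/8) + (3/8)·log₂(3/8) + (1/4)·log₂(1/4)]
  = 0.5000 + 0.3750 + 0.5306 + 0.5000
  = 1.9056 bits

All three agree: H(X,Y) = 1.9056 bits ✓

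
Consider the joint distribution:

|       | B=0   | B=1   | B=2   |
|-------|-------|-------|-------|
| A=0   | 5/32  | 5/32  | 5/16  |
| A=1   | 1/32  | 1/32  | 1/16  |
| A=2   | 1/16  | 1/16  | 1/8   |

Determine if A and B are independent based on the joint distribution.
Marginal P(A) (row sums):
  P(A=0) = 5/32 + 5/32 + 5/16 = 5/8
  P(A=1) = 1/32 + 1/32 + 1/16 = 1/8
  P(A=2) = 1/16 + 1/16 + 1/8 = 1/4
Marginal P(B) (column sums):
  P(B=0) = 5/32 + 1/32 + 1/16 = 1/4
  P(B=1) = 5/32 + 1/32 + 1/16 = 1/4
  P(B=2) = 5/16 + 1/16 + 1/8 = 1/2

A and B are independent iff P(A=i,B=j) = P(A=i)·P(B=j) for every cell.
  P(A=0)·P(B=0) = 5/8 × 1/4 = 5/32 = P(A=0,B=0) ✓
  P(A=0)·P(B=1) = 5/8 × 1/4 = 5/32 = P(A=0,B=1) ✓
  P(A=0)·P(B=2) = 5/8 × 1/2 = 5/16 = P(A=0,B=2) ✓
  P(A=1)·P(B=0) = 1/8 × 1/4 = 1/32 = P(A=1,B=0) ✓
  P(A=1)·P(B=1) = 1/8 × 1/4 = 1/32 = P(A=1,B=1) ✓
  P(A=1)·P(B=2) = 1/8 × 1/2 = 1/16 = P(A=1,B=2) ✓
  P(A=2)·P(B=0) = 1/4 × 1/4 = 1/16 = P(A=2,B=0) ✓
  P(A=2)·P(B=1) = 1/4 × 1/4 = 1/16 = P(A=2,B=1) ✓
  P(A=2)·P(B=2) = 1/4 × 1/2 = 1/8 = P(A=2,B=2) ✓

Yes, A and B are independent: every cell factors, so I(A;B) = 0 bits.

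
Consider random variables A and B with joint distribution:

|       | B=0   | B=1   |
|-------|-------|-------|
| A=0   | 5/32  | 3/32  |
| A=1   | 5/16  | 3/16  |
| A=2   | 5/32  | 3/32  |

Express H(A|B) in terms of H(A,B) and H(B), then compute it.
H(A|B) = H(A,B) - H(B)

Marginal P(B) (column sums):
  P(B=0) = 5/32 + 5/16 + 5/32 = 5/8
  P(B=1) = 3/32 + 3/16 + 3/32 = 3/8

H(A,B) = -[(5/32)·log₂(5/32) + (3/32)·log₂(3/32) + (5/16)·log₂(5/16) + (3/16)·log₂(3/16) + (5/32)·log₂(5/32) + (3/32)·log₂(3/32)]
  = 0.4184 + 0.3202 + 0.5244 + 0.4528 + 0.4184 + 0.3202
  = 2.4544 bits
H(B) = -[(5/8)·log₂(5/8) + (3/8)·log₂(3/8)]
  = 0.4238 + 0.5306
  = 0.9544 bits

H(A|B) = 2.4544 - 0.9544 = 1.5000 bits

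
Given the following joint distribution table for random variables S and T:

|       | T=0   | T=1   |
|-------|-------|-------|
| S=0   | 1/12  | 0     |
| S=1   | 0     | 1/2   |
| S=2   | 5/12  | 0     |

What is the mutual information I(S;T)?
Marginal P(S) (row sums):
  P(S=0) = 1/12 + 0 = 1/12
  P(S=1) = 0 + 1/2 = 1/2
  P(S=2) = 5/12 + 0 = 5/12
Marginal P(T) (column sums):
  P(T=0) = 1/12 + 0 + 5/12 = 1/2
  P(T=1) = 0 + 1/2 + 0 = 1/2

H(S) = -[(1/12)·log₂(1/12) + (1/2)·log₂(1/2) + (5/12)·log₂(5/12)]
  = 0.2987 + 0.5000 + 0.5263
  = 1.3250 bits
H(T) = -[(1/2)·log₂(1/2) + (1/2)·log₂(1/2)]
  = 0.5000 + 0.5000
  = 1.0000 bits
H(S,T) = -[(1/12)·log₂(1/12) + (1/2)·log₂(1/2) + (5/12)·log₂(5/12)]
  = 0.2987 + 0.5000 + 0.5263
  = 1.3250 bits

I(S;T) = H(S) + H(T) - H(S,T)
  = 1.3250 + 1.0000 - 1.3250
  = 1.0000 bits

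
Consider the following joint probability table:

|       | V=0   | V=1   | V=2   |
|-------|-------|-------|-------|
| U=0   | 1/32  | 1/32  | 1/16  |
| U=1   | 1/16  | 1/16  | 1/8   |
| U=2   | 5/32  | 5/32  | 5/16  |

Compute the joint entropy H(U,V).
H(U,V) = -Σ P(U,V) log₂ P(U,V), summed over the non-zero cells:
H(U,V) = -[(1/32)·log₂(1/32) + (1/32)·log₂(1/32) + (1/16)·log₂(1/16) + (1/16)·log₂(1/16) + (1/16)·log₂(1/16) + (1/8)·log₂(1/8) + (5/32)·log₂(5/32) + (5/32)·log₂(5/32) + (5/16)·log₂(5/16)]
  = 0.1563 + 0.1563 + 0.2500 + 0.2500 + 0.2500 + 0.3750 + 0.4184 + 0.4184 + 0.5244
  = 2.7988 bits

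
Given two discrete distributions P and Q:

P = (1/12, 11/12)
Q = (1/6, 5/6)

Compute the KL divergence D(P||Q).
D(P||Q) = Σ P(i) log₂(P(i)/Q(i))
  i=0: (1/12) × log₂((1/12)/(1/6)) = (1/12) × log₂(1/2) = -0.0833
  i=1: (11/12) × log₂((11/12)/(5/6)) = (11/12) × log₂(11/10) = 0.1260
D(P||Q) = -0.0833 + 0.1260
  = 0.0427 bits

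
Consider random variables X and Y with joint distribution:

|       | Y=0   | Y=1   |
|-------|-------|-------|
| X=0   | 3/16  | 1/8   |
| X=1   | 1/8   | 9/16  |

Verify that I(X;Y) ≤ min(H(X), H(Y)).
Marginal P(X) (row sums):
  P(X=0) = 3/16 + 1/8 = 5/16
  P(X=1) = 1/8 + 9/16 = 11/16
Marginal P(Y) (column sums):
  P(Y=0) = 3/16 + 1/8 = 5/16
  P(Y=1) = 1/8 + 9/16 = 11/16

H(X) = -[(5/16)·log₂(5/16) + (11/16)·log₂(11/16)]
  = 0.5244 + 0.3716
  = 0.8960 bits
H(Y) = -[(5/16)·log₂(5/16) + (11/16)·log₂(11/16)]
  = 0.5244 + 0.3716
  = 0.8960 bits
H(X,Y) = -[(3/16)·log₂(3/16) + (1/8)·log₂(1/8) + (1/8)·log₂(1/8) + (9/16)·log₂(9/16)]
  = 0.4528 + 0.3750 + 0.3750 + 0.4669
  = 1.6697 bits

I(X;Y) = H(X) + H(Y) - H(X,Y)
  = 0.8960 + 0.8960 - 1.6697
  = 0.1223 bits

min(H(X), H(Y)) = min(0.8960, 0.8960) = 0.8960 bits
Since 0.1223 ≤ 0.8960, the bound is satisfied ✓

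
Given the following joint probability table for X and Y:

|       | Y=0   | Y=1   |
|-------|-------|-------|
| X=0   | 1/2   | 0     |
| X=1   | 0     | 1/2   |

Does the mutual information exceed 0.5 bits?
Marginal P(X) (row sums):
  P(X=0) = 1/2 + 0 = 1/2
  P(X=1) = 0 + 1/2 = 1/2
Marginal P(Y) (column sums):
  P(Y=0) = 1/2 + 0 = 1/2
  P(Y=1) = 0 + 1/2 = 1/2

H(X) = -[(1/2)·log₂(1/2) + (1/2)·log₂(1/2)]
  = 0.5000 + 0.5000
  = 1.0000 bits
H(Y) = -[(1/2)·log₂(1/2) + (1/2)·log₂(1/2)]
  = 0.5000 + 0.5000
  = 1.0000 bits
H(X,Y) = -[(1/2)·log₂(1/2) + (1/2)·log₂(1/2)]
  = 0.5000 + 0.5000
  = 1.0000 bits

I(X;Y) = H(X) + H(Y) - H(X,Y)
  = 1.0000 + 1.0000 - 1.0000
  = 1.0000 bits

Yes. I(X;Y) = 1.0000 bits, which is > 0.5 bits.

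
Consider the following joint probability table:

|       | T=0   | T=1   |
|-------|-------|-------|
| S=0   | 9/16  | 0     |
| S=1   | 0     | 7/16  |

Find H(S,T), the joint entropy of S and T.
H(S,T) = -Σ P(S,T) log₂ P(S,T), summed over the non-zero cells:
H(S,T) = -[(9/16)·log₂(9/16) + (7/16)·log₂(7/16)]
  = 0.4669 + 0.5218
  = 0.9887 bits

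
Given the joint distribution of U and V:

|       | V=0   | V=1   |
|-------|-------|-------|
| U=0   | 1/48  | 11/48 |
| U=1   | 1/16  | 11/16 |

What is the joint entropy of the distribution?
H(U,V) = -Σ P(U,V) log₂ P(U,V), summed over the non-zero cells:
H(U,V) = -[(1/48)·log₂(1/48) + (11/48)·log₂(11/48) + (1/16)·log₂(1/16) + (11/16)·log₂(11/16)]
  = 0.1164 + 0.4871 + 0.2500 + 0.3716
  = 1.2251 bits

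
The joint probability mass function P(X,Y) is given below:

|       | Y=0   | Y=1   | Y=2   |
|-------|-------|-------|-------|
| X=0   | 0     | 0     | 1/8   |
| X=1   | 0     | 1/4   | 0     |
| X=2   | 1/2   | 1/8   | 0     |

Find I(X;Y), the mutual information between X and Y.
Marginal P(X) (row sums):
  P(X=0) = 0 + 0 + 1/8 = 1/8
  P(X=1) = 0 + 1/4 + 0 = 1/4
  P(X=2) = 1/2 + 1/8 + 0 = 5/8
Marginal P(Y) (column sums):
  P(Y=0) = 0 + 0 + 1/2 = 1/2
  P(Y=1) = 0 + 1/4 + 1/8 = 3/8
  P(Y=2) = 1/8 + 0 + 0 = 1/8

H(X) = -[(1/8)·log₂(1/8) + (1/4)·log₂(1/4) + (5/8)·log₂(5/8)]
  = 0.3750 + 0.5000 + 0.4238
  = 1.2988 bits
H(Y) = -[(1/2)·log₂(1/2) + (3/8)·log₂(3/8) + (1/8)·log₂(1/8)]
  = 0.5000 + 0.5306 + 0.3750
  = 1.4056 bits
H(X,Y) = -[(1/8)·log₂(1/8) + (1/4)·log₂(1/4) + (1/2)·log₂(1/2) + (1/8)·log₂(1/8)]
  = 0.3750 + 0.5000 + 0.5000 + 0.3750
  = 1.7500 bits

I(X;Y) = H(X) + H(Y) - H(X,Y)
  = 1.2988 + 1.4056 - 1.7500
  = 0.9544 bits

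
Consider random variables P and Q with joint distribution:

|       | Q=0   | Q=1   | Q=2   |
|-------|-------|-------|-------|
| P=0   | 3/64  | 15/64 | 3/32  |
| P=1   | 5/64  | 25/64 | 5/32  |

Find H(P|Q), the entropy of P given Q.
Marginal P(Q) (column sums):
  P(Q=0) = 3/64 + 5/64 = 1/8
  P(Q=1) = 15/64 + 25/64 = 5/8
  P(Q=2) = 3/32 + 5/32 = 1/4

H(P|Q) = -Σ P(P,Q)·log₂ P(P|Q), where P(P|Q) = P(P,Q) / P(Q)
  (P=0,Q=0): P(P|Q) = (3/64)/(1/8) = 3/8;  -(3/64)·log₂(3/8) = 0.0663
  (P=0,Q=1): P(P|Q) = (15/64)/(5/8) = 3/8;  -(15/64)·log₂(3/8) = 0.3316
  (P=0,Q=2): P(P|Q) = (3/32)/(1/4) = 3/8;  -(3/32)·log₂(3/8) = 0.1327
  (P=1,Q=0): P(P|Q) = (5/64)/(1/8) = 5/8;  -(5/64)·log₂(5/8) = 0.0530
  (P=1,Q=1): P(P|Q) = (25/64)/(5/8) = 5/8;  -(25/64)·log₂(5/8) = 0.2649
  (P=1,Q=2): P(P|Q) = (5/32)/(1/4) = 5/8;  -(5/32)·log₂(5/8) = 0.1059
H(P|Q) = 0.0663 + 0.3316 + 0.1327 + 0.0530 + 0.2649 + 0.1059
  = 0.9544 bits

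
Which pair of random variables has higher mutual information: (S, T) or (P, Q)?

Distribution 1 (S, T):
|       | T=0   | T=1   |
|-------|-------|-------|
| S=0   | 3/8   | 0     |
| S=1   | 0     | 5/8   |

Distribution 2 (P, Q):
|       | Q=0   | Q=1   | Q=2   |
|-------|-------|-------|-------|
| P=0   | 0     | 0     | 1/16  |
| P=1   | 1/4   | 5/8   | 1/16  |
Distribution 1 (S, T):
Marginal P(S) (row sums):
  P(S=0) = 3/8 + 0 = 3/8
  P(S=1) = 0 + 5/8 = 5/8
Marginal P(T) (column sums):
  P(T=0) = 3/8 + 0 = 3/8
  P(T=1) = 0 + 5/8 = 5/8

H(S) = -[(3/8)·log₂(3/8) + (5/8)·log₂(5/8)]
  = 0.5306 + 0.4238
  = 0.9544 bits
H(T) = -[(3/8)·log₂(3/8) + (5/8)·log₂(5/8)]
  = 0.5306 + 0.4238
  = 0.9544 bits
H(S,T) = -[(3/8)·log₂(3/8) + (5/8)·log₂(5/8)]
  = 0.5306 + 0.4238
  = 0.9544 bits

I(S;T) = H(S) + H(T) - H(S,T)
  = 0.9544 + 0.9544 - 0.9544
  = 0.9544 bits

Distribution 2 (P, Q):
Marginal P(P) (row sums):
  P(P=0) = 0 + 0 + 1/16 = 1/16
  P(P=1) = 1/4 + 5/8 + 1/16 = 15/16
Marginal P(Q) (column sums):
  P(Q=0) = 0 + 1/4 = 1/4
  P(Q=1) = 0 + 5/8 = 5/8
  P(Q=2) = 1/16 + 1/16 = 1/8

H(P) = -[(1/16)·log₂(1/16) + (15/16)·log₂(15/16)]
  = 0.2500 + 0.0873
  = 0.3373 bits
H(Q) = -[(1/4)·log₂(1/4) + (5/8)·log₂(5/8) + (1/8)·log₂(1/8)]
  = 0.5000 + 0.4238 + 0.3750
  = 1.2988 bits
H(P,Q) = -[(1/16)·log₂(1/16) + (1/4)·log₂(1/4) + (5/8)·log₂(5/8) + (1/16)·log₂(1/16)]
  = 0.2500 + 0.5000 + 0.4238 + 0.2500
  = 1.4238 bits

I(P;Q) = H(P) + H(Q) - H(P,Q)
  = 0.3373 + 1.2988 - 1.4238
  = 0.2123 bits

I(S;T) = 0.9544 bits > I(P;Q) = 0.2123 bits, so (S, T) has the higher mutual information (stronger dependence).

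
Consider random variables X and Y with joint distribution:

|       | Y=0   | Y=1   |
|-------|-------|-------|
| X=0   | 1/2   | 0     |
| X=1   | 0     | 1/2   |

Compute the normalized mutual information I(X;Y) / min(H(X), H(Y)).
Marginal P(X) (row sums):
  P(X=0) = 1/2 + 0 = 1/2
  P(X=1) = 0 + 1/2 = 1/2
Marginal P(Y) (column sums):
  P(Y=0) = 1/2 + 0 = 1/2
  P(Y=1) = 0 + 1/2 = 1/2

H(X) = -[(1/2)·log₂(1/2) + (1/2)·log₂(1/2)]
  = 0.5000 + 0.5000
  = 1.0000 bits
H(Y) = -[(1/2)·log₂(1/2) + (1/2)·log₂(1/2)]
  = 0.5000 + 0.5000
  = 1.0000 bits
H(X,Y) = -[(1/2)·log₂(1/2) + (1/2)·log₂(1/2)]
  = 0.5000 + 0.5000
  = 1.0000 bits

I(X;Y) = H(X) + H(Y) - H(X,Y)
  = 1.0000 + 1.0000 - 1.0000
  = 1.0000 bits

min(H(X), H(Y)) = min(1.0000, 1.0000) = 1.0000 bits
Normalized MI = 1.0000 / 1.0000 = 1.0000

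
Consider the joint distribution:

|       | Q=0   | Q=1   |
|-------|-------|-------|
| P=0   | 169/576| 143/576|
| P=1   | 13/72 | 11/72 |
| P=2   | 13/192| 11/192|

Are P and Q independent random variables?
Marginal P(P) (row sums):
  P(P=0) = 169/576 + 143/576 = 13/24
  P(P=1) = 13/72 + 11/72 = 1/3
  P(P=2) = 13/192 + 11/192 = 1/8
Marginal P(Q) (column sums):
  P(Q=0) = 169/576 + 13/72 + 13/192 = 13/24
  P(Q=1) = 143/576 + 11/72 + 11/192 = 11/24

P and Q are independent iff P(P=i,Q=j) = P(P=i)·P(Q=j) for every cell.
  P(P=0)·P(Q=0) = 13/24 × 13/24 = 169/576 = P(P=0,Q=0) ✓
  P(P=0)·P(Q=1) = 13/24 × 11/24 = 143/576 = P(P=0,Q=1) ✓
  P(P=1)·P(Q=0) = 1/3 × 13/24 = 13/72 = P(P=1,Q=0) ✓
  P(P=1)·P(Q=1) = 1/3 × 11/24 = 11/72 = P(P=1,Q=1) ✓
  P(P=2)·P(Q=0) = 1/8 × 13/24 = 13/192 = P(P=2,Q=0) ✓
  P(P=2)·P(Q=1) = 1/8 × 11/24 = 11/192 = P(P=2,Q=1) ✓

Yes, P and Q are independent: every cell factors, so I(P;Q) = 0 bits.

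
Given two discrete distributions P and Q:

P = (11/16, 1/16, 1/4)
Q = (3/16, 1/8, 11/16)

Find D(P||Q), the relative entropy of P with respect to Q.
D(P||Q) = Σ P(i) log₂(P(i)/Q(i))
  i=0: (11/16) × log₂((11/16)/(3/16)) = (11/16) × log₂(11/3) = 1.2887
  i=1: (1/16) × log₂((1/16)/(1/8)) = (1/16) × log₂(1/2) = -0.0625
  i=2: (1/4) × log₂((1/4)/(11/16)) = (1/4) × log₂(4/11) = -0.3649
D(P||Q) = 1.2887 - 0.0625 - 0.3649
  = 0.8613 bits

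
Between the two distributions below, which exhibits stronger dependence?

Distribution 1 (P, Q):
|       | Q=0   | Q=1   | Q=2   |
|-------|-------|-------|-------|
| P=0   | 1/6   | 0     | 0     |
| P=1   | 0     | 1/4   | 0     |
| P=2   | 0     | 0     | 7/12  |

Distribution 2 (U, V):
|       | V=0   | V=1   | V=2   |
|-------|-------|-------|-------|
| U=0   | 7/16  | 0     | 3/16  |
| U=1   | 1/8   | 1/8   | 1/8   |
Distribution 1 (P, Q):
Marginal P(P) (row sums):
  P(P=0) = 1/6 + 0 + 0 = 1/6
  P(P=1) = 0 + 1/4 + 0 = 1/4
  P(P=2) = 0 + 0 + 7/12 = 7/12
Marginal P(Q) (column sums):
  P(Q=0) = 1/6 + 0 + 0 = 1/6
  P(Q=1) = 0 + 1/4 + 0 = 1/4
  P(Q=2) = 0 + 0 + 7/12 = 7/12

H(P) = -[(1/6)·log₂(1/6) + (1/4)·log₂(1/4) + (7/12)·log₂(7/12)]
  = 0.4308 + 0.5000 + 0.4536
  = 1.3844 bits
H(Q) = -[(1/6)·log₂(1/6) + (1/4)·log₂(1/4) + (7/12)·log₂(7/12)]
  = 0.4308 + 0.5000 + 0.4536
  = 1.3844 bits
H(P,Q) = -[(1/6)·log₂(1/6) + (1/4)·log₂(1/4) + (7/12)·log₂(7/12)]
  = 0.4308 + 0.5000 + 0.4536
  = 1.3844 bits

I(P;Q) = H(P) + H(Q) - H(P,Q)
  = 1.3844 + 1.3844 - 1.3844
  = 1.3844 bits

Distribution 2 (U, V):
Marginal P(U) (row sums):
  P(U=0) = 7/16 + 0 + 3/16 = 5/8
  P(U=1) = 1/8 + 1/8 + 1/8 = 3/8
Marginal P(V) (column sums):
  P(V=0) = 7/16 + 1/8 = 9/16
  P(V=1) = 0 + 1/8 = 1/8
  P(V=2) = 3/16 + 1/8 = 5/16

H(U) = -[(5/8)·log₂(5/8) + (3/8)·log₂(3/8)]
  = 0.4238 + 0.5306
  = 0.9544 bits
H(V) = -[(9/16)·log₂(9/16) + (1/8)·log₂(1/8) + (5/16)·log₂(5/16)]
  = 0.4669 + 0.3750 + 0.5244
  = 1.3663 bits
H(U,V) = -[(7/16)·log₂(7/16) + (3/16)·log₂(3/16) + (1/8)·log₂(1/8) + (1/8)·log₂(1/8) + (1/8)·log₂(1/8)]
  = 0.5218 + 0.4528 + 0.3750 + 0.3750 + 0.3750
  = 2.0996 bits

I(U;V) = H(U) + H(V) - H(U,V)
  = 0.9544 + 1.3663 - 2.0996
  = 0.2211 bits

I(P;Q) = 1.3844 bits > I(U;V) = 0.2211 bits, so (P, Q) has the higher mutual information (stronger dependence).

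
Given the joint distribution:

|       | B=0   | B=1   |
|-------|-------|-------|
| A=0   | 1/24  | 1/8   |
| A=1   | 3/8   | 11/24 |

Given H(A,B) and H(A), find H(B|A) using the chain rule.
From the chain rule: H(A,B) = H(A) + H(B|A)
Therefore: H(B|A) = H(A,B) - H(A)

H(A,B) = -[(1/24)·log₂(1/24) + (1/8)·log₂(1/8) + (3/8)·log₂(3/8) + (11/24)·log₂(11/24)]
  = 0.1910 + 0.3750 + 0.5306 + 0.5159
  = 1.6125 bits
Marginal P(A) (row sums):
  P(A=0) = 1/24 + 1/8 = 1/6
  P(A=1) = 3/8 + 11/24 = 5/6
H(A) = -[(1/6)·log₂(1/6) + (5/6)·log₂(5/6)]
  = 0.4308 + 0.2192
  = 0.6500 bits

H(B|A) = 1.6125 - 0.6500 = 0.9625 bits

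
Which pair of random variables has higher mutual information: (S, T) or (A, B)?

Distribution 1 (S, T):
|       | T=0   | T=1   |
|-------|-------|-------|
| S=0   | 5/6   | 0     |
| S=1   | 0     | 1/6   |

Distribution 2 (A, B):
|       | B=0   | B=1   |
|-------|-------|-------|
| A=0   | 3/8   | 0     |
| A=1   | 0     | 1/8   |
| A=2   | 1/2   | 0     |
Distribution 1 (S, T):
Marginal P(S) (row sums):
  P(S=0) = 5/6 + 0 = 5/6
  P(S=1) = 0 + 1/6 = 1/6
Marginal P(T) (column sums):
  P(T=0) = 5/6 + 0 = 5/6
  P(T=1) = 0 + 1/6 = 1/6

H(S) = -[(5/6)·log₂(5/6) + (1/6)·log₂(1/6)]
  = 0.2192 + 0.4308
  = 0.6500 bits
H(T) = -[(5/6)·log₂(5/6) + (1/6)·log₂(1/6)]
  = 0.2192 + 0.4308
  = 0.6500 bits
H(S,T) = -[(5/6)·log₂(5/6) + (1/6)·log₂(1/6)]
  = 0.2192 + 0.4308
  = 0.6500 bits

I(S;T) = H(S) + H(T) - H(S,T)
  = 0.6500 + 0.6500 - 0.6500
  = 0.6500 bits

Distribution 2 (A, B):
Marginal P(A) (row sums):
  P(A=0) = 3/8 + 0 = 3/8
  P(A=1) = 0 + 1/8 = 1/8
  P(A=2) = 1/2 + 0 = 1/2
Marginal P(B) (column sums):
  P(B=0) = 3/8 + 0 + 1/2 = 7/8
  P(B=1) = 0 + 1/8 + 0 = 1/8

H(A) = -[(3/8)·log₂(3/8) + (1/8)·log₂(1/8) + (1/2)·log₂(1/2)]
  = 0.5306 + 0.3750 + 0.5000
  = 1.4056 bits
H(B) = -[(7/8)·log₂(7/8) + (1/8)·log₂(1/8)]
  = 0.1686 + 0.3750
  = 0.5436 bits
H(A,B) = -[(3/8)·log₂(3/8) + (1/8)·log₂(1/8) + (1/2)·log₂(1/2)]
  = 0.5306 + 0.3750 + 0.5000
  = 1.4056 bits

I(A;B) = H(A) + H(B) - H(A,B)
  = 1.4056 + 0.5436 - 1.4056
  = 0.5436 bits

I(S;T) = 0.6500 bits > I(A;B) = 0.5436 bits, so (S, T) has the higher mutual information (stronger dependence).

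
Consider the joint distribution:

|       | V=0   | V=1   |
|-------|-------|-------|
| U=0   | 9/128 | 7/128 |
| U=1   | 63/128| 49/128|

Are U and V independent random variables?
Marginal P(U) (row sums):
  P(U=0) = 9/128 + 7/128 = 1/8
  P(U=1) = 63/128 + 49/128 = 7/8
Marginal P(V) (column sums):
  P(V=0) = 9/128 + 63/128 = 9/16
  P(V=1) = 7/128 + 49/128 = 7/16

U and V are independent iff P(U=i,V=j) = P(U=i)·P(V=j) for every cell.
  P(U=0)·P(V=0) = 1/8 × 9/16 = 9/128 = P(U=0,V=0) ✓
  P(U=0)·P(V=1) = 1/8 × 7/16 = 7/128 = P(U=0,V=1) ✓
  P(U=1)·P(V=0) = 7/8 × 9/16 = 63/128 = P(U=1,V=0) ✓
  P(U=1)·P(V=1) = 7/8 × 7/16 = 49/128 = P(U=1,V=1) ✓

Yes, U and V are independent: every cell factors, so I(U;V) = 0 bits.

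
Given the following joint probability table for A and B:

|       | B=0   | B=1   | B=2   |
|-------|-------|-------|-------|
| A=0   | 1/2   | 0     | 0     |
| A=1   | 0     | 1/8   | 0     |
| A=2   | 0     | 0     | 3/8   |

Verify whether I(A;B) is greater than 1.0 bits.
Marginal P(A) (row sums):
  P(A=0) = 1/2 + 0 + 0 = 1/2
  P(A=1) = 0 + 1/8 + 0 = 1/8
  P(A=2) = 0 + 0 + 3/8 = 3/8
Marginal P(B) (column sums):
  P(B=0) = 1/2 + 0 + 0 = 1/2
  P(B=1) = 0 + 1/8 + 0 = 1/8
  P(B=2) = 0 + 0 + 3/8 = 3/8

H(A) = -[(1/2)·log₂(1/2) + (1/8)·log₂(1/8) + (3/8)·log₂(3/8)]
  = 0.5000 + 0.3750 + 0.5306
  = 1.4056 bits
H(B) = -[(1/2)·log₂(1/2) + (1/8)·log₂(1/8) + (3/8)·log₂(3/8)]
  = 0.5000 + 0.3750 + 0.5306
  = 1.4056 bits
H(A,B) = -[(1/2)·log₂(1/2) + (1/8)·log₂(1/8) + (3/8)·log₂(3/8)]
  = 0.5000 + 0.3750 + 0.5306
  = 1.4056 bits

I(A;B) = H(A) + H(B) - H(A,B)
  = 1.4056 + 1.4056 - 1.4056
  = 1.4056 bits

Yes. I(A;B) = 1.4056 bits, which is > 1.0 bits.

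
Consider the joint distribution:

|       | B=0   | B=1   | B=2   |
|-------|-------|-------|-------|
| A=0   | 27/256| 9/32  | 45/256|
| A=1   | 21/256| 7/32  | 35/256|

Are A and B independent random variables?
Marginal P(A) (row sums):
  P(A=0) = 27/256 + 9/32 + 45/256 = 9/16
  P(A=1) = 21/256 + 7/32 + 35/256 = 7/16
Marginal P(B) (column sums):
  P(B=0) = 27/256 + 21/256 = 3/16
  P(B=1) = 9/32 + 7/32 = 1/2
  P(B=2) = 45/256 + 35/256 = 5/16

A and B are independent iff P(A=i,B=j) = P(A=i)·P(B=j) for every cell.
  P(A=0)·P(B=0) = 9/16 × 3/16 = 27/256 = P(A=0,B=0) ✓
  P(A=0)·P(B=1) = 9/16 × 1/2 = 9/32 = P(A=0,B=1) ✓
  P(A=0)·P(B=2) = 9/16 × 5/16 = 45/256 = P(A=0,B=2) ✓
  P(A=1)·P(B=0) = 7/16 × 3/16 = 21/256 = P(A=1,B=0) ✓
  P(A=1)·P(B=1) = 7/16 × 1/2 = 7/32 = P(A=1,B=1) ✓
  P(A=1)·P(B=2) = 7/16 × 5/16 = 35/256 = P(A=1,B=2) ✓

Yes, A and B are independent: every cell factors, so I(A;B) = 0 bits.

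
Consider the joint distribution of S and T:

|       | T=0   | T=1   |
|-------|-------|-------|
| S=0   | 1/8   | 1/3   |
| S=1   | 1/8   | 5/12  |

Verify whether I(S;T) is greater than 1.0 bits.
Marginal P(S) (row sums):
  P(S=0) = 1/8 + 1/3 = 11/24
  P(S=1) = 1/8 + 5/12 = 13/24
Marginal P(T) (column sums):
  P(T=0) = 1/8 + 1/8 = 1/4
  P(T=1) = 1/3 + 5/12 = 3/4

H(S) = -[(11/24)·log₂(11/24) + (13/24)·log₂(13/24)]
  = 0.5159 + 0.4791
  = 0.9950 bits
H(T) = -[(1/4)·log₂(1/4) + (3/4)·log₂(3/4)]
  = 0.5000 + 0.3113
  = 0.8113 bits
H(S,T) = -[(1/8)·log₂(1/8) + (1/3)·log₂(1/3) + (1/8)·log₂(1/8) + (5/12)·log₂(5/12)]
  = 0.3750 + 0.5283 + 0.3750 + 0.5263
  = 1.8046 bits

I(S;T) = H(S) + H(T) - H(S,T)
  = 0.9950 + 0.8113 - 1.8046
  = 0.0017 bits

No. I(S;T) = 0.0017 bits, which is ≤ 1.0 bits.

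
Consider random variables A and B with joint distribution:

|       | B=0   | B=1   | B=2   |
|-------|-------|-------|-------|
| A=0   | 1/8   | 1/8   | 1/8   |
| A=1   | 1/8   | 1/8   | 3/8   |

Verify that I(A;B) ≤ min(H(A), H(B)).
Marginal P(A) (row sums):
  P(A=0) = 1/8 + 1/8 + 1/8 = 3/8
  P(A=1) = 1/8 + 1/8 + 3/8 = 5/8
Marginal P(B) (column sums):
  P(B=0) = 1/8 + 1/8 = 1/4
  P(B=1) = 1/8 + 1/8 = 1/4
  P(B=2) = 1/8 + 3/8 = 1/2

H(A) = -[(3/8)·log₂(3/8) + (5/8)·log₂(5/8)]
  = 0.5306 + 0.4238
  = 0.9544 bits
H(B) = -[(1/4)·log₂(1/4) + (1/4)·log₂(1/4) + (1/2)·log₂(1/2)]
  = 0.5000 + 0.5000 + 0.5000
  = 1.5000 bits
H(A,B) = -[(1/8)·log₂(1/8) + (1/8)·log₂(1/8) + (1/8)·log₂(1/8) + (1/8)·log₂(1/8) + (1/8)·log₂(1/8) + (3/8)·log₂(3/8)]
  = 0.3750 + 0.3750 + 0.3750 + 0.3750 + 0.3750 + 0.5306
  = 2.4056 bits

I(A;B) = H(A) + H(B) - H(A,B)
  = 0.9544 + 1.5000 - 2.4056
  = 0.0488 bits

min(H(A), H(B)) = min(0.9544, 1.5000) = 0.9544 bits
Since 0.0488 ≤ 0.9544, the bound is satisfied ✓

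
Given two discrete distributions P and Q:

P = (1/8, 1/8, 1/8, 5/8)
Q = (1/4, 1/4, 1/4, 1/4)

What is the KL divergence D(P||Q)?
D(P||Q) = Σ P(i) log₂(P(i)/Q(i))
  i=0: (1/8) × log₂((1/8)/(1/4)) = (1/8) × log₂(1/2) = -0.1250
  i=1: (1/8) × log₂((1/8)/(1/4)) = (1/8) × log₂(1/2) = -0.1250
  i=2: (1/8) × log₂((1/8)/(1/4)) = (1/8) × log₂(1/2) = -0.1250
  i=3: (5/8) × log₂((5/8)/(1/4)) = (5/8) × log₂(5/2) = 0.8262
D(P||Q) = -0.1250 - 0.1250 - 0.1250 + 0.8262
  = 0.4512 bits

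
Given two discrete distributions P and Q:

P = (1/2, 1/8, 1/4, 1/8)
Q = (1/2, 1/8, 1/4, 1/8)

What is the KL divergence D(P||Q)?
D(P||Q) = Σ P(i) log₂(P(i)/Q(i))
  i=0: (1/2) × log₂((1/2)/(1/2)) = (1/2) × log₂(1) = 0.0000
  i=1: (1/8) × log₂((1/8)/(1/8)) = (1/8) × log₂(1) = 0.0000
  i=2: (1/4) × log₂((1/4)/(1/4)) = (1/4) × log₂(1) = 0.0000
  i=3: (1/8) × log₂((1/8)/(1/8)) = (1/8) × log₂(1) = 0.0000
D(P||Q) = 0.0000 + 0.0000 + 0.0000 + 0.0000
  = 0.0000 bits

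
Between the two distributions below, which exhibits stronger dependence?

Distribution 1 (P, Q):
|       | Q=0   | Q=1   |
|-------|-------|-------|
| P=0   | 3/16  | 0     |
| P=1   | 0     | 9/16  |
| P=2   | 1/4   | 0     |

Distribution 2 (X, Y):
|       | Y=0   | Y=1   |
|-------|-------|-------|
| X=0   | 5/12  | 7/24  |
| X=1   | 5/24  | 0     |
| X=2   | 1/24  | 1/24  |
Distribution 1 (P, Q):
Marginal P(P) (row sums):
  P(P=0) = 3/16 + 0 = 3/16
  P(P=1) = 0 + 9/16 = 9/16
  P(P=2) = 1/4 + 0 = 1/4
Marginal P(Q) (column sums):
  P(Q=0) = 3/16 + 0 + 1/4 = 7/16
  P(Q=1) = 0 + 9/16 + 0 = 9/16

H(P) = -[(3/16)·log₂(3/16) + (9/16)·log₂(9/16) + (1/4)·log₂(1/4)]
  = 0.4528 + 0.4669 + 0.5000
  = 1.4197 bits
H(Q) = -[(7/16)·log₂(7/16) + (9/16)·log₂(9/16)]
  = 0.5218 + 0.4669
  = 0.9887 bits
H(P,Q) = -[(3/16)·log₂(3/16) + (9/16)·log₂(9/16) + (1/4)·log₂(1/4)]
  = 0.4528 + 0.4669 + 0.5000
  = 1.4197 bits

I(P;Q) = H(P) + H(Q) - H(P,Q)
  = 1.4197 + 0.9887 - 1.4197
  = 0.9887 bits

Distribution 2 (X, Y):
Marginal P(X) (row sums):
  P(X=0) = 5/12 + 7/24 = 17/24
  P(X=1) = 5/24 + 0 = 5/24
  P(X=2) = 1/24 + 1/24 = 1/12
Marginal P(Y) (column sums):
  P(Y=0) = 5/12 + 5/24 + 1/24 = 2/3
  P(Y=1) = 7/24 + 0 + 1/24 = 1/3

H(X) = -[(17/24)·log₂(17/24) + (5/24)·log₂(5/24) + (1/12)·log₂(1/12)]
  = 0.3524 + 0.4715 + 0.2987
  = 1.1226 bits
H(Y) = -[(2/3)·log₂(2/3) + (1/3)·log₂(1/3)]
  = 0.3900 + 0.5283
  = 0.9183 bits
H(X,Y) = -[(5/12)·log₂(5/12) + (7/24)·log₂(7/24) + (5/24)·log₂(5/24) + (1/24)·log₂(1/24) + (1/24)·log₂(1/24)]
  = 0.5263 + 0.5185 + 0.4715 + 0.1910 + 0.1910
  = 1.8983 bits

I(X;Y) = H(X) + H(Y) - H(X,Y)
  = 1.1226 + 0.9183 - 1.8983
  = 0.1426 bits

I(P;Q) = 0.9887 bits > I(X;Y) = 0.1426 bits, so (P, Q) has the higher mutual information (stronger dependence).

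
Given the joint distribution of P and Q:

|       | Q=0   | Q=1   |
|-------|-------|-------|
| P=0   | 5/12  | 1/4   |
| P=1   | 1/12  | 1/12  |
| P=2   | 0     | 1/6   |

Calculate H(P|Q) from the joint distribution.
Marginal P(Q) (column sums):
  P(Q=0) = 5/12 + 1/12 + 0 = 1/2
  P(Q=1) = 1/4 + 1/12 + 1/6 = 1/2

H(P|Q) = -Σ P(P,Q)·log₂ P(P|Q), where P(P|Q) = P(P,Q) / P(Q)
  (cells with P(P,Q) = 0 contribute 0)
  (P=0,Q=0): P(P|Q) = (5/12)/(1/2) = 5/6;  -(5/12)·log₂(5/6) = 0.1096
  (P=0,Q=1): P(P|Q) = (1/4)/(1/2) = 1/2;  -(1/4)·log₂(1/2) = 0.2500
  (P=1,Q=0): P(P|Q) = (1/12)/(1/2) = 1/6;  -(1/12)·log₂(1/6) = 0.2154
  (P=1,Q=1): P(P|Q) = (1/12)/(1/2) = 1/6;  -(1/12)·log₂(1/6) = 0.2154
  (P=2,Q=1): P(P|Q) = (1/6)/(1/2) = 1/3;  -(1/6)·log₂(1/3) = 0.2642
H(P|Q) = 0.1096 + 0.2500 + 0.2154 + 0.2154 + 0.2642
  = 1.0546 bits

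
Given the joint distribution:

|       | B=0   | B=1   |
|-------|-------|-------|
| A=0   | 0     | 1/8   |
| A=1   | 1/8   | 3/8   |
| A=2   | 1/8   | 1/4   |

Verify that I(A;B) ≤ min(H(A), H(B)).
Marginal P(A) (row sums):
  P(A=0) = 0 + 1/8 = 1/8
  P(A=1) = 1/8 + 3/8 = 1/2
  P(A=2) = 1/8 + 1/4 = 3/8
Marginal P(B) (column sums):
  P(B=0) = 0 + 1/8 + 1/8 = 1/4
  P(B=1) = 1/8 + 3/8 + 1/4 = 3/4

H(A) = -[(1/8)·log₂(1/8) + (1/2)·log₂(1/2) + (3/8)·log₂(3/8)]
  = 0.3750 + 0.5000 + 0.5306
  = 1.4056 bits
H(B) = -[(1/4)·log₂(1/4) + (3/4)·log₂(3/4)]
  = 0.5000 + 0.3113
  = 0.8113 bits
H(A,B) = -[(1/8)·log₂(1/8) + (1/8)·log₂(1/8) + (3/8)·log₂(3/8) + (1/8)·log₂(1/8) + (1/4)·log₂(1/4)]
  = 0.3750 + 0.3750 + 0.5306 + 0.3750 + 0.5000
  = 2.1556 bits

I(A;B) = H(A) + H(B) - H(A,B)
  = 1.4056 + 0.8113 - 2.1556
  = 0.0613 bits

min(H(A), H(B)) = min(1.4056, 0.8113) = 0.8113 bits
Since 0.0613 ≤ 0.8113, the bound is satisfied ✓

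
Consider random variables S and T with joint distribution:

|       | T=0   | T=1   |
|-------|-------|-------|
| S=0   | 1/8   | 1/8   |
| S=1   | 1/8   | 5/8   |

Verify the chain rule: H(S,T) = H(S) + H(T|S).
Left side:
H(S,T) = -[(1/8)·log₂(1/8) + (1/8)·log₂(1/8) + (1/8)·log₂(1/8) + (5/8)·log₂(5/8)]
  = 0.3750 + 0.3750 + 0.3750 + 0.4238
  = 1.5488 bits

Right side:
Marginal P(S) (row sums):
  P(S=0) = 1/8 + 1/8 = 1/4
  P(S=1) = 1/8 + 5/8 = 3/4
H(S) = -[(1/4)·log₂(1/4) + (3/4)·log₂(3/4)]
  = 0.5000 + 0.3113
  = 0.8113 bits
H(T|S) = -Σ P(S,T)·log₂ P(T|S), where P(T|S) = P(S,T) / P(S)
  (S=0,T=0): P(T|S) = (1/8)/(1/4) = 1/2;  -(1/8)·log₂(1/2) = 0.1250
  (S=0,T=1): P(T|S) = (1/8)/(1/4) = 1/2;  -(1/8)·log₂(1/2) = 0.1250
  (S=1,T=0): P(T|S) = (1/8)/(3/4) = 1/6;  -(1/8)·log₂(1/6) = 0.3231
  (S=1,T=1): P(T|S) = (5/8)/(3/4) = 5/6;  -(5/8)·log₂(5/6) = 0.1644
H(T|S) = 0.1250 + 0.1250 + 0.3231 + 0.1644
  = 0.7375 bits
H(S) + H(T|S) = 0.8113 + 0.7375 = 1.5488 bits

Both sides equal 1.5488 bits, so the chain rule holds ✓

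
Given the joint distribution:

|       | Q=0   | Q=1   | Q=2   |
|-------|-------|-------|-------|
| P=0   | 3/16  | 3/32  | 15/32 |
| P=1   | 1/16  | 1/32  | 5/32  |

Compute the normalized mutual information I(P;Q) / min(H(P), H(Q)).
Marginal P(P) (row sums):
  P(P=0) = 3/16 + 3/32 + 15/32 = 3/4
  P(P=1) = 1/16 + 1/32 + 5/32 = 1/4
Marginal P(Q) (column sums):
  P(Q=0) = 3/16 + 1/16 = 1/4
  P(Q=1) = 3/32 + 1/32 = 1/8
  P(Q=2) = 15/32 + 5/32 = 5/8

H(P) = -[(3/4)·log₂(3/4) + (1/4)·log₂(1/4)]
  = 0.3113 + 0.5000
  = 0.8113 bits
H(Q) = -[(1/4)·log₂(1/4) + (1/8)·log₂(1/8) + (5/8)·log₂(5/8)]
  = 0.5000 + 0.3750 + 0.4238
  = 1.2988 bits
H(P,Q) = -[(3/16)·log₂(3/16) + (3/32)·log₂(3/32) + (15/32)·log₂(15/32) + (1/16)·log₂(1/16) + (1/32)·log₂(1/32) + (5/32)·log₂(5/32)]
  = 0.4528 + 0.3202 + 0.5124 + 0.2500 + 0.1563 + 0.4184
  = 2.1101 bits

I(P;Q) = H(P) + H(Q) - H(P,Q)
  = 0.8113 + 1.2988 - 2.1101
  = 0.0000 bits

min(H(P), H(Q)) = min(0.8113, 1.2988) = 0.8113 bits
Normalized MI = 0.0000 / 0.8113 = 0.0000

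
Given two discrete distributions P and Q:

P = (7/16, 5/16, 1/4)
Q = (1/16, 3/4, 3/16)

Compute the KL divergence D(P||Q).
D(P||Q) = Σ P(i) log₂(P(i)/Q(i))
  i=0: (7/16) × log₂((7/16)/(1/16)) = (7/16) × log₂(7) = 1.2282
  i=1: (5/16) × log₂((5/16)/(3/4)) = (5/16) × log₂(5/12) = -0.3947
  i=2: (1/4) × log₂((1/4)/(3/16)) = (1/4) × log₂(4/3) = 0.1038
D(P||Q) = 1.2282 - 0.3947 + 0.1038
  = 0.9373 bits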